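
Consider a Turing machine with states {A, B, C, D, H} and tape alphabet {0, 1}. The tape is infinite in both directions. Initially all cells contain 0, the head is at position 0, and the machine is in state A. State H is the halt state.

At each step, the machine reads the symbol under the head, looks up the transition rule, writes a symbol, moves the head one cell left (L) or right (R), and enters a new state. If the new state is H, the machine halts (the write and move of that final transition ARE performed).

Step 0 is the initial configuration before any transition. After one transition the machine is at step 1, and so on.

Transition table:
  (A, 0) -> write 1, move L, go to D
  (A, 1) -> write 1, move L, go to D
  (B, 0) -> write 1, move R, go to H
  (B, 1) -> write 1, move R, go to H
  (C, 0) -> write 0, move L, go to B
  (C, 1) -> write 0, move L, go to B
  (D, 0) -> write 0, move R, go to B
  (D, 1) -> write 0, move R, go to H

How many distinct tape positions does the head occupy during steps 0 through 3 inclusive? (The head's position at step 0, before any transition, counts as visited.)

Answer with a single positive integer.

Answer: 3

Derivation:
Step 1: in state A at pos 0, read 0 -> (A,0)->write 1,move L,goto D. Now: state=D, head=-1, tape[-2..1]=0010 (head:  ^)
Step 2: in state D at pos -1, read 0 -> (D,0)->write 0,move R,goto B. Now: state=B, head=0, tape[-2..1]=0010 (head:   ^)
Step 3: in state B at pos 0, read 1 -> (B,1)->write 1,move R,goto H. Now: state=H, head=1, tape[-2..2]=00100 (head:    ^)
Head positions at steps 0..3: starting at 0, distinct positions visited = {-1, 0, 1} -> 3 position(s)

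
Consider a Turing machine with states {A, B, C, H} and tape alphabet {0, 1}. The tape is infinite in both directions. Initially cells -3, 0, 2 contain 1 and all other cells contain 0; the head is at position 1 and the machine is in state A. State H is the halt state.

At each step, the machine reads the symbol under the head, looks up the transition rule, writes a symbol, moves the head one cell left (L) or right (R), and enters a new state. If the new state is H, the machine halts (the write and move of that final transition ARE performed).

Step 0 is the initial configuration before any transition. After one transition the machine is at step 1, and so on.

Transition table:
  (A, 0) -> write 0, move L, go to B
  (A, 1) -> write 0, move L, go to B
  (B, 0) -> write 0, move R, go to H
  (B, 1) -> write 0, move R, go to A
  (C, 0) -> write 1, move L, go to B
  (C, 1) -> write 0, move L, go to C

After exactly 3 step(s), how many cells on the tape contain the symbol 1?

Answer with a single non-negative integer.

Step 1: in state A at pos 1, read 0 -> (A,0)->write 0,move L,goto B. Now: state=B, head=0, tape[-4..3]=01001010 (head:     ^)
Step 2: in state B at pos 0, read 1 -> (B,1)->write 0,move R,goto A. Now: state=A, head=1, tape[-4..3]=01000010 (head:      ^)
Step 3: in state A at pos 1, read 0 -> (A,0)->write 0,move L,goto B. Now: state=B, head=0, tape[-4..3]=01000010 (head:     ^)
Cells containing 1 after step 3: {-3, 2} -> 2 cell(s)

Answer: 2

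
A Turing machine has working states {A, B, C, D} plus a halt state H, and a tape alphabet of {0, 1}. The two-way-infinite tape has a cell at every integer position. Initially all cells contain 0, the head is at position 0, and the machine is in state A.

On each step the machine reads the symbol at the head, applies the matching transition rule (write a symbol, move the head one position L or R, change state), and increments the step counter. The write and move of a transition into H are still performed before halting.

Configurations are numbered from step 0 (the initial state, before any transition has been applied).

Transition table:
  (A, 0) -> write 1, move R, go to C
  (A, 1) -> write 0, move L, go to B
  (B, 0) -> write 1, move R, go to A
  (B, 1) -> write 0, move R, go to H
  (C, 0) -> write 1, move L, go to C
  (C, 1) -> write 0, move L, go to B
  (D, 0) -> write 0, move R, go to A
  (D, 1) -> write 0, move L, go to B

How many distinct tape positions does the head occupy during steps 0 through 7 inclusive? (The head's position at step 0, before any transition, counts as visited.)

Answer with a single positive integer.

Step 1: in state A at pos 0, read 0 -> (A,0)->write 1,move R,goto C. Now: state=C, head=1, tape[-1..2]=0100 (head:   ^)
Step 2: in state C at pos 1, read 0 -> (C,0)->write 1,move L,goto C. Now: state=C, head=0, tape[-1..2]=0110 (head:  ^)
Step 3: in state C at pos 0, read 1 -> (C,1)->write 0,move L,goto B. Now: state=B, head=-1, tape[-2..2]=00010 (head:  ^)
Step 4: in state B at pos -1, read 0 -> (B,0)->write 1,move R,goto A. Now: state=A, head=0, tape[-2..2]=01010 (head:   ^)
Step 5: in state A at pos 0, read 0 -> (A,0)->write 1,move R,goto C. Now: state=C, head=1, tape[-2..2]=01110 (head:    ^)
Step 6: in state C at pos 1, read 1 -> (C,1)->write 0,move L,goto B. Now: state=B, head=0, tape[-2..2]=01100 (head:   ^)
Step 7: in state B at pos 0, read 1 -> (B,1)->write 0,move R,goto H. Now: state=H, head=1, tape[-2..2]=01000 (head:    ^)
Head positions at steps 0..7: starting at 0, distinct positions visited = {-1, 0, 1} -> 3 position(s)

Answer: 3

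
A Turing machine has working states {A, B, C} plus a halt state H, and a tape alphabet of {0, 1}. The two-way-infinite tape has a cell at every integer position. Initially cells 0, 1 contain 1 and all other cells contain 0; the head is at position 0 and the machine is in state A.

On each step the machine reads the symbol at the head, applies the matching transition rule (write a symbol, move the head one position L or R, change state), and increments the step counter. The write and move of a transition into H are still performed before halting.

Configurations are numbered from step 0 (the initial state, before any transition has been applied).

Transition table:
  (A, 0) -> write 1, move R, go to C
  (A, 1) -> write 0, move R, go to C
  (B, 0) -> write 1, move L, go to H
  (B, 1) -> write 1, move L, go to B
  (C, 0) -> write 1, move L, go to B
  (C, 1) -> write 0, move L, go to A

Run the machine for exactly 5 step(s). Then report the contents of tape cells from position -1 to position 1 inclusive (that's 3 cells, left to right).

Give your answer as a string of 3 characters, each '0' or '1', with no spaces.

Step 1: in state A at pos 0, read 1 -> (A,1)->write 0,move R,goto C. Now: state=C, head=1, tape[-1..2]=0010 (head:   ^)
Step 2: in state C at pos 1, read 1 -> (C,1)->write 0,move L,goto A. Now: state=A, head=0, tape[-1..2]=0000 (head:  ^)
Step 3: in state A at pos 0, read 0 -> (A,0)->write 1,move R,goto C. Now: state=C, head=1, tape[-1..2]=0100 (head:   ^)
Step 4: in state C at pos 1, read 0 -> (C,0)->write 1,move L,goto B. Now: state=B, head=0, tape[-1..2]=0110 (head:  ^)
Step 5: in state B at pos 0, read 1 -> (B,1)->write 1,move L,goto B. Now: state=B, head=-1, tape[-2..2]=00110 (head:  ^)

Answer: 011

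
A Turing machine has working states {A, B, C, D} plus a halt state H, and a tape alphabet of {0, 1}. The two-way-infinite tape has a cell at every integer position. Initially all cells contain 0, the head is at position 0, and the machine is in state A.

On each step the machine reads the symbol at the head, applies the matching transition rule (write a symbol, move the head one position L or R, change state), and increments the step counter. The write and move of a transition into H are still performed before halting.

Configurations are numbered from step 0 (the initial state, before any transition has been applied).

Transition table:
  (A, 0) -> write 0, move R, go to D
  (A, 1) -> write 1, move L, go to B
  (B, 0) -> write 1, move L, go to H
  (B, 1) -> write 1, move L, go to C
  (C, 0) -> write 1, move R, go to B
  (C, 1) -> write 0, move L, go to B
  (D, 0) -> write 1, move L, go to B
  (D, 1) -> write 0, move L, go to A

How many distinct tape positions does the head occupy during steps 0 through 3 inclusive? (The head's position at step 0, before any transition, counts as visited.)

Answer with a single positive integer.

Step 1: in state A at pos 0, read 0 -> (A,0)->write 0,move R,goto D. Now: state=D, head=1, tape[-1..2]=0000 (head:   ^)
Step 2: in state D at pos 1, read 0 -> (D,0)->write 1,move L,goto B. Now: state=B, head=0, tape[-1..2]=0010 (head:  ^)
Step 3: in state B at pos 0, read 0 -> (B,0)->write 1,move L,goto H. Now: state=H, head=-1, tape[-2..2]=00110 (head:  ^)
Head positions at steps 0..3: starting at 0, distinct positions visited = {-1, 0, 1} -> 3 position(s)

Answer: 3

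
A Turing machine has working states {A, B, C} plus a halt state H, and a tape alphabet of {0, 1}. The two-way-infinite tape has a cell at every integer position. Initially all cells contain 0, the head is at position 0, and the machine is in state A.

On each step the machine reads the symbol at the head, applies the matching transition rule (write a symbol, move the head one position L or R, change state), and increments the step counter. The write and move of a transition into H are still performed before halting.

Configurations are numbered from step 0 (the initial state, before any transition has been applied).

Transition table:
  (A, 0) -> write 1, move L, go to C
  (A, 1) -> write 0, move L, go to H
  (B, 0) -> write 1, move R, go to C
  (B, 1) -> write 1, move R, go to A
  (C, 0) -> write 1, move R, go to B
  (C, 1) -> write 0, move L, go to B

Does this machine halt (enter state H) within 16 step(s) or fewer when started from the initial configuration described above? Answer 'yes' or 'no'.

Step 1: in state A at pos 0, read 0 -> (A,0)->write 1,move L,goto C. Now: state=C, head=-1, tape[-2..1]=0010 (head:  ^)
Step 2: in state C at pos -1, read 0 -> (C,0)->write 1,move R,goto B. Now: state=B, head=0, tape[-2..1]=0110 (head:   ^)
Step 3: in state B at pos 0, read 1 -> (B,1)->write 1,move R,goto A. Now: state=A, head=1, tape[-2..2]=01100 (head:    ^)
Step 4: in state A at pos 1, read 0 -> (A,0)->write 1,move L,goto C. Now: state=C, head=0, tape[-2..2]=01110 (head:   ^)
Step 5: in state C at pos 0, read 1 -> (C,1)->write 0,move L,goto B. Now: state=B, head=-1, tape[-2..2]=01010 (head:  ^)
Step 6: in state B at pos -1, read 1 -> (B,1)->write 1,move R,goto A. Now: state=A, head=0, tape[-2..2]=01010 (head:   ^)
Step 7: in state A at pos 0, read 0 -> (A,0)->write 1,move L,goto C. Now: state=C, head=-1, tape[-2..2]=01110 (head:  ^)
Step 8: in state C at pos -1, read 1 -> (C,1)->write 0,move L,goto B. Now: state=B, head=-2, tape[-3..2]=000110 (head:  ^)
Step 9: in state B at pos -2, read 0 -> (B,0)->write 1,move R,goto C. Now: state=C, head=-1, tape[-3..2]=010110 (head:   ^)
Step 10: in state C at pos -1, read 0 -> (C,0)->write 1,move R,goto B. Now: state=B, head=0, tape[-3..2]=011110 (head:    ^)
Step 11: in state B at pos 0, read 1 -> (B,1)->write 1,move R,goto A. Now: state=A, head=1, tape[-3..2]=011110 (head:     ^)
Step 12: in state A at pos 1, read 1 -> (A,1)->write 0,move L,goto H. Now: state=H, head=0, tape[-3..2]=011100 (head:    ^)
State H reached at step 12; 12 <= 16 -> yes

Answer: yes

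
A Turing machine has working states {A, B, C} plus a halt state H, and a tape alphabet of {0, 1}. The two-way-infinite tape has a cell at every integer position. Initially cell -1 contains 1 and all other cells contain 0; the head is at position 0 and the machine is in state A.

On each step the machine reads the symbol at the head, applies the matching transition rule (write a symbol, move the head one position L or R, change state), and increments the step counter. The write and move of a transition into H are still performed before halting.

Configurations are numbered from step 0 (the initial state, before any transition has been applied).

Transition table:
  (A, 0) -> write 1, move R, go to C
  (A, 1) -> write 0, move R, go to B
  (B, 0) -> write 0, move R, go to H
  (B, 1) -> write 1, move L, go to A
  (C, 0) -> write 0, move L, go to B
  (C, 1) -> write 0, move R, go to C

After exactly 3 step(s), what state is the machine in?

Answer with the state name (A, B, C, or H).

Answer: A

Derivation:
Step 1: in state A at pos 0, read 0 -> (A,0)->write 1,move R,goto C. Now: state=C, head=1, tape[-2..2]=01100 (head:    ^)
Step 2: in state C at pos 1, read 0 -> (C,0)->write 0,move L,goto B. Now: state=B, head=0, tape[-2..2]=01100 (head:   ^)
Step 3: in state B at pos 0, read 1 -> (B,1)->write 1,move L,goto A. Now: state=A, head=-1, tape[-2..2]=01100 (head:  ^)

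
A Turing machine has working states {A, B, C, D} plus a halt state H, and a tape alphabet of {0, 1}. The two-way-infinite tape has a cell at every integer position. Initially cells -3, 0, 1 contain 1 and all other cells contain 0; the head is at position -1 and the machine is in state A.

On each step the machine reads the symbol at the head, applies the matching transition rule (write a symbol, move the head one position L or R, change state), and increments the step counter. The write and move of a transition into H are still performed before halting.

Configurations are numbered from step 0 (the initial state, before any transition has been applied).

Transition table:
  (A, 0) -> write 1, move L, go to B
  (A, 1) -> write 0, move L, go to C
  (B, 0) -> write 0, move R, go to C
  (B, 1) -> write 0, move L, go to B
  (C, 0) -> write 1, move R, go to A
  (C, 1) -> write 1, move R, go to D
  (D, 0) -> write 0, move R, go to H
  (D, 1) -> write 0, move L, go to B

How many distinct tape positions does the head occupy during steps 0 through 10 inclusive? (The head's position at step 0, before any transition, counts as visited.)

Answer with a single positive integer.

Step 1: in state A at pos -1, read 0 -> (A,0)->write 1,move L,goto B. Now: state=B, head=-2, tape[-4..2]=0101110 (head:   ^)
Step 2: in state B at pos -2, read 0 -> (B,0)->write 0,move R,goto C. Now: state=C, head=-1, tape[-4..2]=0101110 (head:    ^)
Step 3: in state C at pos -1, read 1 -> (C,1)->write 1,move R,goto D. Now: state=D, head=0, tape[-4..2]=0101110 (head:     ^)
Step 4: in state D at pos 0, read 1 -> (D,1)->write 0,move L,goto B. Now: state=B, head=-1, tape[-4..2]=0101010 (head:    ^)
Step 5: in state B at pos -1, read 1 -> (B,1)->write 0,move L,goto B. Now: state=B, head=-2, tape[-4..2]=0100010 (head:   ^)
Step 6: in state B at pos -2, read 0 -> (B,0)->write 0,move R,goto C. Now: state=C, head=-1, tape[-4..2]=0100010 (head:    ^)
Step 7: in state C at pos -1, read 0 -> (C,0)->write 1,move R,goto A. Now: state=A, head=0, tape[-4..2]=0101010 (head:     ^)
Step 8: in state A at pos 0, read 0 -> (A,0)->write 1,move L,goto B. Now: state=B, head=-1, tape[-4..2]=0101110 (head:    ^)
Step 9: in state B at pos -1, read 1 -> (B,1)->write 0,move L,goto B. Now: state=B, head=-2, tape[-4..2]=0100110 (head:   ^)
Step 10: in state B at pos -2, read 0 -> (B,0)->write 0,move R,goto C. Now: state=C, head=-1, tape[-4..2]=0100110 (head:    ^)
Head positions at steps 0..10: starting at -1, distinct positions visited = {-2, -1, 0} -> 3 position(s)

Answer: 3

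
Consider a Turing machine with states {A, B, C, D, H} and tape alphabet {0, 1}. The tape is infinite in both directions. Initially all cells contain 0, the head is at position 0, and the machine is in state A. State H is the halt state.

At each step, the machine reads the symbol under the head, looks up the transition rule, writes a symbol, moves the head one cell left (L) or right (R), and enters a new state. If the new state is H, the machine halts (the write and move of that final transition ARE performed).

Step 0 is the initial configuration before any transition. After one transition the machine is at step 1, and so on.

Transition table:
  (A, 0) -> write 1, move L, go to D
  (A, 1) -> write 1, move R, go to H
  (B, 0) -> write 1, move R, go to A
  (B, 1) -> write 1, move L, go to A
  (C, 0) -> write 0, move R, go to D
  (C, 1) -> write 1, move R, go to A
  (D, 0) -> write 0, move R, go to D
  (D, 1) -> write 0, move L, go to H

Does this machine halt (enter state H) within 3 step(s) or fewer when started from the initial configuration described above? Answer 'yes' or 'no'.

Step 1: in state A at pos 0, read 0 -> (A,0)->write 1,move L,goto D. Now: state=D, head=-1, tape[-2..1]=0010 (head:  ^)
Step 2: in state D at pos -1, read 0 -> (D,0)->write 0,move R,goto D. Now: state=D, head=0, tape[-2..1]=0010 (head:   ^)
Step 3: in state D at pos 0, read 1 -> (D,1)->write 0,move L,goto H. Now: state=H, head=-1, tape[-2..1]=0000 (head:  ^)
State H reached at step 3; 3 <= 3 -> yes

Answer: yes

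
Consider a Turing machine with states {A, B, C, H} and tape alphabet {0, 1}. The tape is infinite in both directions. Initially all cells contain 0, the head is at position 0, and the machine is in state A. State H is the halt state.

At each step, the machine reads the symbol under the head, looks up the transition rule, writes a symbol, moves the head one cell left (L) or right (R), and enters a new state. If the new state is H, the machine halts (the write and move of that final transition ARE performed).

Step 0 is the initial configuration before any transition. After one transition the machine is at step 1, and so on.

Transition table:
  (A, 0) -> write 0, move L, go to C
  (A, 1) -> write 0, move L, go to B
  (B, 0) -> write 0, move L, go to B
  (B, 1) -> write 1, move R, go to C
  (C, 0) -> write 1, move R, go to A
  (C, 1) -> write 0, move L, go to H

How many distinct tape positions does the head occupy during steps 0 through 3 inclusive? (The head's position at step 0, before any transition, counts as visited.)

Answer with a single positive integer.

Step 1: in state A at pos 0, read 0 -> (A,0)->write 0,move L,goto C. Now: state=C, head=-1, tape[-2..1]=0000 (head:  ^)
Step 2: in state C at pos -1, read 0 -> (C,0)->write 1,move R,goto A. Now: state=A, head=0, tape[-2..1]=0100 (head:   ^)
Step 3: in state A at pos 0, read 0 -> (A,0)->write 0,move L,goto C. Now: state=C, head=-1, tape[-2..1]=0100 (head:  ^)
Head positions at steps 0..3: starting at 0, distinct positions visited = {-1, 0} -> 2 position(s)

Answer: 2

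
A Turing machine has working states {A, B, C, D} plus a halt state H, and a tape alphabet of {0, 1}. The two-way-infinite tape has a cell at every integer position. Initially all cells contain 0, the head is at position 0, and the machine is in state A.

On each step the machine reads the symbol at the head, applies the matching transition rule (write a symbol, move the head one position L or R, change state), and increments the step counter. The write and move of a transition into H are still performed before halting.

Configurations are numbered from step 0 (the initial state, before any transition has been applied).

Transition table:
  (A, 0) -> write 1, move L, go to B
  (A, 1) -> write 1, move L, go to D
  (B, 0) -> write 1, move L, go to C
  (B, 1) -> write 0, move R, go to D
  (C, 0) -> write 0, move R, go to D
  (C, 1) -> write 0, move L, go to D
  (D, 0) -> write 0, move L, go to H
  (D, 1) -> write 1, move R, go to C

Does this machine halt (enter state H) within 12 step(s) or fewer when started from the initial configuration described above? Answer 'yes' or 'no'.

Answer: yes

Derivation:
Step 1: in state A at pos 0, read 0 -> (A,0)->write 1,move L,goto B. Now: state=B, head=-1, tape[-2..1]=0010 (head:  ^)
Step 2: in state B at pos -1, read 0 -> (B,0)->write 1,move L,goto C. Now: state=C, head=-2, tape[-3..1]=00110 (head:  ^)
Step 3: in state C at pos -2, read 0 -> (C,0)->write 0,move R,goto D. Now: state=D, head=-1, tape[-3..1]=00110 (head:   ^)
Step 4: in state D at pos -1, read 1 -> (D,1)->write 1,move R,goto C. Now: state=C, head=0, tape[-3..1]=00110 (head:    ^)
Step 5: in state C at pos 0, read 1 -> (C,1)->write 0,move L,goto D. Now: state=D, head=-1, tape[-3..1]=00100 (head:   ^)
Step 6: in state D at pos -1, read 1 -> (D,1)->write 1,move R,goto C. Now: state=C, head=0, tape[-3..1]=00100 (head:    ^)
Step 7: in state C at pos 0, read 0 -> (C,0)->write 0,move R,goto D. Now: state=D, head=1, tape[-3..2]=001000 (head:     ^)
Step 8: in state D at pos 1, read 0 -> (D,0)->write 0,move L,goto H. Now: state=H, head=0, tape[-3..2]=001000 (head:    ^)
State H reached at step 8; 8 <= 12 -> yes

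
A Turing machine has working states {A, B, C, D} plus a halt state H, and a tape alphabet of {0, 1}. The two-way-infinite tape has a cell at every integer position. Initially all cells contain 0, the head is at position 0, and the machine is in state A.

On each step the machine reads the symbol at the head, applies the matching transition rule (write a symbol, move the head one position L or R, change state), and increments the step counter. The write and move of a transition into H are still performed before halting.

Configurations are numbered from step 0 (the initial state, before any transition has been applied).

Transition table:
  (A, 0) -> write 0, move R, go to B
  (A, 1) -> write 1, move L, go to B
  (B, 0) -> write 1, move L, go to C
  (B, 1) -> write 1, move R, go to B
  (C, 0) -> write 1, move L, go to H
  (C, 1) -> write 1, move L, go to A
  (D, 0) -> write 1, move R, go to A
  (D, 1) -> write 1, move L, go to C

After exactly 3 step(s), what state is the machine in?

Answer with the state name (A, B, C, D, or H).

Step 1: in state A at pos 0, read 0 -> (A,0)->write 0,move R,goto B. Now: state=B, head=1, tape[-1..2]=0000 (head:   ^)
Step 2: in state B at pos 1, read 0 -> (B,0)->write 1,move L,goto C. Now: state=C, head=0, tape[-1..2]=0010 (head:  ^)
Step 3: in state C at pos 0, read 0 -> (C,0)->write 1,move L,goto H. Now: state=H, head=-1, tape[-2..2]=00110 (head:  ^)

Answer: H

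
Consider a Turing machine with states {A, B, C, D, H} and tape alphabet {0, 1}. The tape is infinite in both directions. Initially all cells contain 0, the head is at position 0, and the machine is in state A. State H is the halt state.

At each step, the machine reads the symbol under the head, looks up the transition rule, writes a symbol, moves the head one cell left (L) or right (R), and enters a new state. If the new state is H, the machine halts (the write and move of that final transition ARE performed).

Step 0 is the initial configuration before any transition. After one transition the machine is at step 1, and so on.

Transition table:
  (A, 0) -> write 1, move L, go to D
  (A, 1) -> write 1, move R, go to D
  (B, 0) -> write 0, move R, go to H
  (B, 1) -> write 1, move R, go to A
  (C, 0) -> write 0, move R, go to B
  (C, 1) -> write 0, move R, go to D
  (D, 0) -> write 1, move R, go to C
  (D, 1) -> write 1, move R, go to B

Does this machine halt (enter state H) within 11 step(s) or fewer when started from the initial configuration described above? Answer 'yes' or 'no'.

Answer: yes

Derivation:
Step 1: in state A at pos 0, read 0 -> (A,0)->write 1,move L,goto D. Now: state=D, head=-1, tape[-2..1]=0010 (head:  ^)
Step 2: in state D at pos -1, read 0 -> (D,0)->write 1,move R,goto C. Now: state=C, head=0, tape[-2..1]=0110 (head:   ^)
Step 3: in state C at pos 0, read 1 -> (C,1)->write 0,move R,goto D. Now: state=D, head=1, tape[-2..2]=01000 (head:    ^)
Step 4: in state D at pos 1, read 0 -> (D,0)->write 1,move R,goto C. Now: state=C, head=2, tape[-2..3]=010100 (head:     ^)
Step 5: in state C at pos 2, read 0 -> (C,0)->write 0,move R,goto B. Now: state=B, head=3, tape[-2..4]=0101000 (head:      ^)
Step 6: in state B at pos 3, read 0 -> (B,0)->write 0,move R,goto H. Now: state=H, head=4, tape[-2..5]=01010000 (head:       ^)
State H reached at step 6; 6 <= 11 -> yes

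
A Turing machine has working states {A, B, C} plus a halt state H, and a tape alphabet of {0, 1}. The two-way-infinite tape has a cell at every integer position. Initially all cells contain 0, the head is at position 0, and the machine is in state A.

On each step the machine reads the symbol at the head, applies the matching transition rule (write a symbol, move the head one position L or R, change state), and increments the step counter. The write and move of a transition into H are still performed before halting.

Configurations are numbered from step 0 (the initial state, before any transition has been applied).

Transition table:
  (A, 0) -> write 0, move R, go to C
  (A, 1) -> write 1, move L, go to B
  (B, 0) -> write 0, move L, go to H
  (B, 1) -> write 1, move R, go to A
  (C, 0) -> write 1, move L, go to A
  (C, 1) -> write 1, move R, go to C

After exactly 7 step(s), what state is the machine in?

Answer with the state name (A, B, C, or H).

Answer: H

Derivation:
Step 1: in state A at pos 0, read 0 -> (A,0)->write 0,move R,goto C. Now: state=C, head=1, tape[-1..2]=0000 (head:   ^)
Step 2: in state C at pos 1, read 0 -> (C,0)->write 1,move L,goto A. Now: state=A, head=0, tape[-1..2]=0010 (head:  ^)
Step 3: in state A at pos 0, read 0 -> (A,0)->write 0,move R,goto C. Now: state=C, head=1, tape[-1..2]=0010 (head:   ^)
Step 4: in state C at pos 1, read 1 -> (C,1)->write 1,move R,goto C. Now: state=C, head=2, tape[-1..3]=00100 (head:    ^)
Step 5: in state C at pos 2, read 0 -> (C,0)->write 1,move L,goto A. Now: state=A, head=1, tape[-1..3]=00110 (head:   ^)
Step 6: in state A at pos 1, read 1 -> (A,1)->write 1,move L,goto B. Now: state=B, head=0, tape[-1..3]=00110 (head:  ^)
Step 7: in state B at pos 0, read 0 -> (B,0)->write 0,move L,goto H. Now: state=H, head=-1, tape[-2..3]=000110 (head:  ^)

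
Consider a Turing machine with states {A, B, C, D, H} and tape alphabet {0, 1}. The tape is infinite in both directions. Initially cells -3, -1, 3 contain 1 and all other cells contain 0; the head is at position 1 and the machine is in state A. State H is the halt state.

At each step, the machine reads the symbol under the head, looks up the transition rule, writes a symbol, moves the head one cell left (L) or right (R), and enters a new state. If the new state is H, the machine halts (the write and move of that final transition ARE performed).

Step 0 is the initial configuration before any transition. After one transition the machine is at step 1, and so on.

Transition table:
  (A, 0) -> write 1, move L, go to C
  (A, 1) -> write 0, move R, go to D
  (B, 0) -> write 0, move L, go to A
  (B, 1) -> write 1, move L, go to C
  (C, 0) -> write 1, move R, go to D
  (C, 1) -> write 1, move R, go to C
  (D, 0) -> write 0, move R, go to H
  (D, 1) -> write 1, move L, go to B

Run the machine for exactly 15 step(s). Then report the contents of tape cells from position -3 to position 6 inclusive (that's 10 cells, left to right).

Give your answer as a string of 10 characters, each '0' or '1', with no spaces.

Answer: 1011111100

Derivation:
Step 1: in state A at pos 1, read 0 -> (A,0)->write 1,move L,goto C. Now: state=C, head=0, tape[-4..4]=010101010 (head:     ^)
Step 2: in state C at pos 0, read 0 -> (C,0)->write 1,move R,goto D. Now: state=D, head=1, tape[-4..4]=010111010 (head:      ^)
Step 3: in state D at pos 1, read 1 -> (D,1)->write 1,move L,goto B. Now: state=B, head=0, tape[-4..4]=010111010 (head:     ^)
Step 4: in state B at pos 0, read 1 -> (B,1)->write 1,move L,goto C. Now: state=C, head=-1, tape[-4..4]=010111010 (head:    ^)
Step 5: in state C at pos -1, read 1 -> (C,1)->write 1,move R,goto C. Now: state=C, head=0, tape[-4..4]=010111010 (head:     ^)
Step 6: in state C at pos 0, read 1 -> (C,1)->write 1,move R,goto C. Now: state=C, head=1, tape[-4..4]=010111010 (head:      ^)
Step 7: in state C at pos 1, read 1 -> (C,1)->write 1,move R,goto C. Now: state=C, head=2, tape[-4..4]=010111010 (head:       ^)
Step 8: in state C at pos 2, read 0 -> (C,0)->write 1,move R,goto D. Now: state=D, head=3, tape[-4..4]=010111110 (head:        ^)
Step 9: in state D at pos 3, read 1 -> (D,1)->write 1,move L,goto B. Now: state=B, head=2, tape[-4..4]=010111110 (head:       ^)
Step 10: in state B at pos 2, read 1 -> (B,1)->write 1,move L,goto C. Now: state=C, head=1, tape[-4..4]=010111110 (head:      ^)
Step 11: in state C at pos 1, read 1 -> (C,1)->write 1,move R,goto C. Now: state=C, head=2, tape[-4..4]=010111110 (head:       ^)
Step 12: in state C at pos 2, read 1 -> (C,1)->write 1,move R,goto C. Now: state=C, head=3, tape[-4..4]=010111110 (head:        ^)
Step 13: in state C at pos 3, read 1 -> (C,1)->write 1,move R,goto C. Now: state=C, head=4, tape[-4..5]=0101111100 (head:         ^)
Step 14: in state C at pos 4, read 0 -> (C,0)->write 1,move R,goto D. Now: state=D, head=5, tape[-4..6]=01011111100 (head:          ^)
Step 15: in state D at pos 5, read 0 -> (D,0)->write 0,move R,goto H. Now: state=H, head=6, tape[-4..7]=010111111000 (head:           ^)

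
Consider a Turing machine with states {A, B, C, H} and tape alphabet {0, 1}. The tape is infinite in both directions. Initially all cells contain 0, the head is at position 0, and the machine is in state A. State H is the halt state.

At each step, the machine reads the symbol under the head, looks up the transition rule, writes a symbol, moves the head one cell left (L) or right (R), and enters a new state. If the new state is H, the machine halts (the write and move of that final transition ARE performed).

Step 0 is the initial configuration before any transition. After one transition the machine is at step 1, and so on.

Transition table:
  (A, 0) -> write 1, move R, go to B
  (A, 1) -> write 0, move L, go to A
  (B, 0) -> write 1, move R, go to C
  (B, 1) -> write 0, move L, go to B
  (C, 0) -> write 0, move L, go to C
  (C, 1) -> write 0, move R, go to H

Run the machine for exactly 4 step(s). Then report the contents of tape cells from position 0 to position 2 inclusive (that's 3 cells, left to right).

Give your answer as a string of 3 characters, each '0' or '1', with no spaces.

Step 1: in state A at pos 0, read 0 -> (A,0)->write 1,move R,goto B. Now: state=B, head=1, tape[-1..2]=0100 (head:   ^)
Step 2: in state B at pos 1, read 0 -> (B,0)->write 1,move R,goto C. Now: state=C, head=2, tape[-1..3]=01100 (head:    ^)
Step 3: in state C at pos 2, read 0 -> (C,0)->write 0,move L,goto C. Now: state=C, head=1, tape[-1..3]=01100 (head:   ^)
Step 4: in state C at pos 1, read 1 -> (C,1)->write 0,move R,goto H. Now: state=H, head=2, tape[-1..3]=01000 (head:    ^)

Answer: 100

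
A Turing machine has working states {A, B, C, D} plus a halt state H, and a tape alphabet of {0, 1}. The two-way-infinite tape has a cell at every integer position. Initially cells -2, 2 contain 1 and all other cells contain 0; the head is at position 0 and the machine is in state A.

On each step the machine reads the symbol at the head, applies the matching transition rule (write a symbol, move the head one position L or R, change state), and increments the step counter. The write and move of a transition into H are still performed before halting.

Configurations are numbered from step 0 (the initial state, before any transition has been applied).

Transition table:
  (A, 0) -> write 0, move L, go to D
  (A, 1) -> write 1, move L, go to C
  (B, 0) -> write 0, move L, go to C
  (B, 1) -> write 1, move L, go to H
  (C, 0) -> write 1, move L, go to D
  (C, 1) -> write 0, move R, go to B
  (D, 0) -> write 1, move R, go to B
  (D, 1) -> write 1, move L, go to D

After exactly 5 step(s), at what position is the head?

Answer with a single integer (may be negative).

Answer: -1

Derivation:
Step 1: in state A at pos 0, read 0 -> (A,0)->write 0,move L,goto D. Now: state=D, head=-1, tape[-3..3]=0100010 (head:   ^)
Step 2: in state D at pos -1, read 0 -> (D,0)->write 1,move R,goto B. Now: state=B, head=0, tape[-3..3]=0110010 (head:    ^)
Step 3: in state B at pos 0, read 0 -> (B,0)->write 0,move L,goto C. Now: state=C, head=-1, tape[-3..3]=0110010 (head:   ^)
Step 4: in state C at pos -1, read 1 -> (C,1)->write 0,move R,goto B. Now: state=B, head=0, tape[-3..3]=0100010 (head:    ^)
Step 5: in state B at pos 0, read 0 -> (B,0)->write 0,move L,goto C. Now: state=C, head=-1, tape[-3..3]=0100010 (head:   ^)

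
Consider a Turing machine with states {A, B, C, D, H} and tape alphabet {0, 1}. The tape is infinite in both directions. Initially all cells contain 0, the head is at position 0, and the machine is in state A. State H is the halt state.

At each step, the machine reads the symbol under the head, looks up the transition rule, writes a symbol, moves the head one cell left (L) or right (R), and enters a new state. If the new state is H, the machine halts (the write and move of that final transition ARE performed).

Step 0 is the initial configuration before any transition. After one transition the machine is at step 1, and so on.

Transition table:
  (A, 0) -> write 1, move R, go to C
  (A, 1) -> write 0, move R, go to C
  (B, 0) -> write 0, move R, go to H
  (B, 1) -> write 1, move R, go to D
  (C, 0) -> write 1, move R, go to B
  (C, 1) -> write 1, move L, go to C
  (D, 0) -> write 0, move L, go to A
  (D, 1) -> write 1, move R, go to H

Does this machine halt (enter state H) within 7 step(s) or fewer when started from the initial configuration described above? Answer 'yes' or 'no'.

Answer: yes

Derivation:
Step 1: in state A at pos 0, read 0 -> (A,0)->write 1,move R,goto C. Now: state=C, head=1, tape[-1..2]=0100 (head:   ^)
Step 2: in state C at pos 1, read 0 -> (C,0)->write 1,move R,goto B. Now: state=B, head=2, tape[-1..3]=01100 (head:    ^)
Step 3: in state B at pos 2, read 0 -> (B,0)->write 0,move R,goto H. Now: state=H, head=3, tape[-1..4]=011000 (head:     ^)
State H reached at step 3; 3 <= 7 -> yes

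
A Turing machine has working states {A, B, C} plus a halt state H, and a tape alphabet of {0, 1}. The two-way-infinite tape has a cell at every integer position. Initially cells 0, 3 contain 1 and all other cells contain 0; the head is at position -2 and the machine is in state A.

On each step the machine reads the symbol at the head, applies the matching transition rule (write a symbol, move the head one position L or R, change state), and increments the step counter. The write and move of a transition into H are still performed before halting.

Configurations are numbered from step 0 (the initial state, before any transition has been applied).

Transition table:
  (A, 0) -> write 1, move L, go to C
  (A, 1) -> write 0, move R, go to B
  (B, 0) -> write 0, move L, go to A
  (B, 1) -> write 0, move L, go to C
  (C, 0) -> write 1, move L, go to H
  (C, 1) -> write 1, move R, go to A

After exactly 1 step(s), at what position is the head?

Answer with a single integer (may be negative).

Step 1: in state A at pos -2, read 0 -> (A,0)->write 1,move L,goto C. Now: state=C, head=-3, tape[-4..4]=001010010 (head:  ^)

Answer: -3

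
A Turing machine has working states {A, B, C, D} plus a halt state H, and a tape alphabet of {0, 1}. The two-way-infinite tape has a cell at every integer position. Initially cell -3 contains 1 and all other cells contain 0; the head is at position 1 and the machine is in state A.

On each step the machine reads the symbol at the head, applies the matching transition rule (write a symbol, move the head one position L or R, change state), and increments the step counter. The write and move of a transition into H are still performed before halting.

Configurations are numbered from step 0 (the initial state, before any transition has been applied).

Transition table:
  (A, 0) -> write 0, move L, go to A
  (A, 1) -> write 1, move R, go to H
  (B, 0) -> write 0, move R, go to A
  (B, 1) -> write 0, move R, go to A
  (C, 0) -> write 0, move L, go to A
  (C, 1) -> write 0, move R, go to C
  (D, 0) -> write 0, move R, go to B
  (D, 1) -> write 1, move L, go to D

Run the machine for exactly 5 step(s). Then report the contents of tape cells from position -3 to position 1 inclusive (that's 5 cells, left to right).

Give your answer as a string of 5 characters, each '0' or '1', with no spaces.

Answer: 10000

Derivation:
Step 1: in state A at pos 1, read 0 -> (A,0)->write 0,move L,goto A. Now: state=A, head=0, tape[-4..2]=0100000 (head:     ^)
Step 2: in state A at pos 0, read 0 -> (A,0)->write 0,move L,goto A. Now: state=A, head=-1, tape[-4..2]=0100000 (head:    ^)
Step 3: in state A at pos -1, read 0 -> (A,0)->write 0,move L,goto A. Now: state=A, head=-2, tape[-4..2]=0100000 (head:   ^)
Step 4: in state A at pos -2, read 0 -> (A,0)->write 0,move L,goto A. Now: state=A, head=-3, tape[-4..2]=0100000 (head:  ^)
Step 5: in state A at pos -3, read 1 -> (A,1)->write 1,move R,goto H. Now: state=H, head=-2, tape[-4..2]=0100000 (head:   ^)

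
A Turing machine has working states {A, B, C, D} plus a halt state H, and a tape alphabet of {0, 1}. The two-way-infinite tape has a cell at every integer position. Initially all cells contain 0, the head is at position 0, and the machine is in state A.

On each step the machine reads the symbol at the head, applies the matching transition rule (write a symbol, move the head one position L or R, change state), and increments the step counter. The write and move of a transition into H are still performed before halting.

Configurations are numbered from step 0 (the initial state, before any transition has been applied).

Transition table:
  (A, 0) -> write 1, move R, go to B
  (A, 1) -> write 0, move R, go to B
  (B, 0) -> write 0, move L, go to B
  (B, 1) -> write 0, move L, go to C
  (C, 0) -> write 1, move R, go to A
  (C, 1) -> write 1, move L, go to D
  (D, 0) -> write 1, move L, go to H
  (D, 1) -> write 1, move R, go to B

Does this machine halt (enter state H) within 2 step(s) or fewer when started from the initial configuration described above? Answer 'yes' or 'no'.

Step 1: in state A at pos 0, read 0 -> (A,0)->write 1,move R,goto B. Now: state=B, head=1, tape[-1..2]=0100 (head:   ^)
Step 2: in state B at pos 1, read 0 -> (B,0)->write 0,move L,goto B. Now: state=B, head=0, tape[-1..2]=0100 (head:  ^)
After 2 step(s): state = B (not H) -> not halted within 2 -> no

Answer: no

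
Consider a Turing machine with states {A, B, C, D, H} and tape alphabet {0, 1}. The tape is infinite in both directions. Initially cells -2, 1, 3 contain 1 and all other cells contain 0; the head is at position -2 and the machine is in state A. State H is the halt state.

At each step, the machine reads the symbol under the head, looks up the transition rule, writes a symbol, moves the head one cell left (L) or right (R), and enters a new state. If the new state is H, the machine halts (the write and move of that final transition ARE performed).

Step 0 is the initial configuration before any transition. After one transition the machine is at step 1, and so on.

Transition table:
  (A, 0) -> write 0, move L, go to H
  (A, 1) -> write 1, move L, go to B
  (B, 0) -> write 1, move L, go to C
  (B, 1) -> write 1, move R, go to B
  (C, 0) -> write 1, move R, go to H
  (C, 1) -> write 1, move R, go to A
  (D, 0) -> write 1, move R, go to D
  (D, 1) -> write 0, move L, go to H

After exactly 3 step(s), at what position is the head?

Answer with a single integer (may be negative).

Answer: -3

Derivation:
Step 1: in state A at pos -2, read 1 -> (A,1)->write 1,move L,goto B. Now: state=B, head=-3, tape[-4..4]=001001010 (head:  ^)
Step 2: in state B at pos -3, read 0 -> (B,0)->write 1,move L,goto C. Now: state=C, head=-4, tape[-5..4]=0011001010 (head:  ^)
Step 3: in state C at pos -4, read 0 -> (C,0)->write 1,move R,goto H. Now: state=H, head=-3, tape[-5..4]=0111001010 (head:   ^)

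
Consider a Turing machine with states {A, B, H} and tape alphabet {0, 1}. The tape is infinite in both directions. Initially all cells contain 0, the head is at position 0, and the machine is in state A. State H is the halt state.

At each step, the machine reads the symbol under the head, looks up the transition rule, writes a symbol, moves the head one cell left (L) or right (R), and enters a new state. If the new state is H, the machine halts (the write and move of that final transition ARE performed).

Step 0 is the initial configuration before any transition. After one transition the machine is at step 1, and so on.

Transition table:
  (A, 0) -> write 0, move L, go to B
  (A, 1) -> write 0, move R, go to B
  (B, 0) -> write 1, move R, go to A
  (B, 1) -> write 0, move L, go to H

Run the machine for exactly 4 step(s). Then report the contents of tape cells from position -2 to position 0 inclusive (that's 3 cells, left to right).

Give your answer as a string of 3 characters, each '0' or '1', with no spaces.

Answer: 000

Derivation:
Step 1: in state A at pos 0, read 0 -> (A,0)->write 0,move L,goto B. Now: state=B, head=-1, tape[-2..1]=0000 (head:  ^)
Step 2: in state B at pos -1, read 0 -> (B,0)->write 1,move R,goto A. Now: state=A, head=0, tape[-2..1]=0100 (head:   ^)
Step 3: in state A at pos 0, read 0 -> (A,0)->write 0,move L,goto B. Now: state=B, head=-1, tape[-2..1]=0100 (head:  ^)
Step 4: in state B at pos -1, read 1 -> (B,1)->write 0,move L,goto H. Now: state=H, head=-2, tape[-3..1]=00000 (head:  ^)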